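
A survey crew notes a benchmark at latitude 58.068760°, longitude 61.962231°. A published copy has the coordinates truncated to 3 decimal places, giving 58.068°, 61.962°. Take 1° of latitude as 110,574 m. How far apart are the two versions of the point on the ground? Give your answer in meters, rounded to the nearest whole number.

Δlat = 58.068760 − 58.068 = +0.000760°; Δlon = 61.962231 − 61.962 = +0.000231°.
North–south shift: 0.000760 × 110574 = 84.0362 m.
East–west at this latitude: 0.000231° × 110574 × cos 58.068° ≈ 0.000231 × 58484 = 13.5098 m.
Hypotenuse of the two orthogonal shifts: √(84.0362² + 13.5098²) = 85.1152 m.

85 meters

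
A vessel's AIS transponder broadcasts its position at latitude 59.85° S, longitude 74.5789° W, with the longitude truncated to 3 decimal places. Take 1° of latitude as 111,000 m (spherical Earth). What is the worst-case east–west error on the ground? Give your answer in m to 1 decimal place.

Truncating at 3 decimal places can drop up to a full unit in the last place, so the longitude may be off by as much as 0.001°.
Parallels shrink by cos φ, so at 59.85° a degree of longitude is 111000 × 0.5023 ≈ 55751.5 m.
East–west error: 0.001° × 55751.5 m/° ≈ 55.7515 m.

55.8 m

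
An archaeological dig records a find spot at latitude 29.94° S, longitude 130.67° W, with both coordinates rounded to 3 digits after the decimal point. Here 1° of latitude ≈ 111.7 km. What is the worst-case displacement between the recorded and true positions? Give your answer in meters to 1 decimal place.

73.9 meters

Rounding to 3 decimal places leaves each coordinate within ±0.0005° of the true value.
Latitude error → 0.0005 × 111700 = 55.85 m along the meridian.
Longitude error → 0.0005 × 111700 × cos 29.94° = 0.0005 × 111700 × 0.8665 ≈ 48.3967 m.
The two errors are perpendicular, so the maximum displacement is √(55.85² + 48.3967²) ≈ 73.9017 m.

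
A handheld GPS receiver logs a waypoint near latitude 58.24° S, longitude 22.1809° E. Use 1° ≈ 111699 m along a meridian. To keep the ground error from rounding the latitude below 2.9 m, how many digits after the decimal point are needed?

5 decimal places

One degree of latitude covers 111699 m.
N decimal places → at most half a unit in the last place, 0.5 × 10⁻ᴺ° = 111699/2 × 10⁻ᴺ m.
Setting 55849.5 × 10⁻ᴺ ≤ 2.9 gives 10ᴺ ≥ 1.926e+04, i.e. N ≥ 4.28.
N = 4 would give 5.58 m (too coarse); N = 5 gives 0.558 m ≤ 2.9 m.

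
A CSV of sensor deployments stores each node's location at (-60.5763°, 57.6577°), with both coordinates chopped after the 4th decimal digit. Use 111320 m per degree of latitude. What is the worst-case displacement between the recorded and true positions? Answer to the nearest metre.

Truncating at 4 decimal places can drop up to a full unit in the last place, so each coordinate may be off by as much as 0.0001°.
Latitude error → 0.0001 × 111320 = 11.132 m along the meridian.
East–west component at 60.5763°: 0.0001° × 111320 × cos 60.5763° ≈ 0.0001 × 54687.5 ≈ 5.46875 m.
Worst case both components are at the extreme and orthogonal: √(11.132² + 5.46875²) ≈ 12.4028 m.

12 metres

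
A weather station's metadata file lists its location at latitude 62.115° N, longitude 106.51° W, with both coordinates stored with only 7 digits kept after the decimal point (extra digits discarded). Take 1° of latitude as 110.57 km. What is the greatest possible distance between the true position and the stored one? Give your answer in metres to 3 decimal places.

0.012 metres

Truncating at 7 decimal places can drop up to a full unit in the last place, so each coordinate may be off by as much as 1e-07°.
N–S: 1e-07° × 110570 m/° = 0.011057 m.
East–west component at 62.115°: 1e-07° × 110570 × cos 62.115° ≈ 1e-07 × 51713.4 ≈ 0.00517134 m.
Combining orthogonally: (0.011057² + 0.00517134²)^½ ≈ 0.0122066 m.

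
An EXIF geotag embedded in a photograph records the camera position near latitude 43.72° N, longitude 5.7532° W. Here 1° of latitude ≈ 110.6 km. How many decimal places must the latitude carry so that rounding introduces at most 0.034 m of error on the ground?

7

One degree of latitude covers 110600 m.
N decimal places → at most half a unit in the last place, 0.5 × 10⁻ᴺ° = 110600/2 × 10⁻ᴺ m.
Need 0.5 × 110600 × 10⁻ᴺ ≤ 0.034 → 10⁻ᴺ ≤ 6.148e-07, so N ≥ 6.21.
At 6 places the error can reach 0.0553 m, but 7 places keeps it to 0.00553 m.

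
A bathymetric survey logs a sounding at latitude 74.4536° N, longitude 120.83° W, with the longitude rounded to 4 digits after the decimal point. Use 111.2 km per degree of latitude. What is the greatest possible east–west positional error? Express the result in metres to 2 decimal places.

Rounding to 4 decimal places leaves the longitude within ±5e-05° of the true value.
Parallels shrink by cos φ, so at 74.4536° a degree of longitude is 111200 × 0.2680 ≈ 29803.7 m.
Maximum E–W displacement: 5e-05 × 29803.7 = 1.49018 m.

1.49 metres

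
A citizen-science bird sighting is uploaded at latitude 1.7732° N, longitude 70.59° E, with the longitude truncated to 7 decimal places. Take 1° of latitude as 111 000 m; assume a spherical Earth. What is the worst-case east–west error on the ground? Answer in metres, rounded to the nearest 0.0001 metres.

Truncating at 7 decimal places can drop up to a full unit in the last place, so the longitude may be off by as much as 1e-07°.
At latitude 1.7732° a degree of longitude spans 111000 m × cos 1.7732° = 111000 × 0.9995 ≈ 110947 m.
East–west error: 1e-07° × 110947 m/° ≈ 0.0110947 m.

0.0111 metres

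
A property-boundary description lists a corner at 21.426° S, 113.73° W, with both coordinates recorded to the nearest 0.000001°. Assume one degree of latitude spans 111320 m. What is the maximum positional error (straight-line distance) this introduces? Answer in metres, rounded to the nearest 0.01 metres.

0.08 metres

Rounding to 6 decimal places leaves each coordinate within ±5e-07° of the true value.
North–south component: 5e-07° × 111320 = 0.05566 m.
East–west component at 21.426°: 5e-07° × 111320 × cos 21.426° ≈ 5e-07 × 103627 ≈ 0.0518133 m.
The two errors are perpendicular, so the maximum displacement is √(0.05566² + 0.0518133²) ≈ 0.0760438 m.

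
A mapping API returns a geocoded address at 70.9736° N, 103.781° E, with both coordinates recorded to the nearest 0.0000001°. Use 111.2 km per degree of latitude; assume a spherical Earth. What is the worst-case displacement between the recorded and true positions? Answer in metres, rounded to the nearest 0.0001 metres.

Rounding to 7 decimal places leaves each coordinate within ±5e-08° of the true value.
Latitude error → 5e-08 × 111200 = 0.00556 m along the meridian.
Longitude error → 5e-08 × 111200 × cos 70.9736° = 5e-08 × 111200 × 0.3260 ≈ 0.00181258 m.
Worst case both components are at the extreme and orthogonal: √(0.00556² + 0.00181258²) ≈ 0.005848 m.

0.0058 metres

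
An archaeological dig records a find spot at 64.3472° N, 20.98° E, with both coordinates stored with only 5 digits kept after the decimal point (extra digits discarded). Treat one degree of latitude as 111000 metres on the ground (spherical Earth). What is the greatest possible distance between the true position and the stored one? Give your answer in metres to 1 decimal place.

1.2 metres

Truncating at 5 decimal places can drop up to a full unit in the last place, so each coordinate may be off by as much as 1e-05°.
North–south component: 1e-05° × 111000 = 1.11 m.
East–west component at 64.3472°: 1e-05° × 111000 × cos 64.3472° ≈ 1e-05 × 48053.7 ≈ 0.480537 m.
The two errors are perpendicular, so the maximum displacement is √(1.11² + 0.480537²) ≈ 1.20955 m.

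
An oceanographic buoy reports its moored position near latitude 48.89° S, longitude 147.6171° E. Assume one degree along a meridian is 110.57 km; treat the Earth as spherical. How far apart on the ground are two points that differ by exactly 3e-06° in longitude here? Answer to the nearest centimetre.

22 centimetres

At 48.89° a degree of longitude is 110570 × cos 48.89° ≈ 72700.5 m, so 3e-06° corresponds to 0.218102 m.
That is 0.218102 m = 21.81 cm.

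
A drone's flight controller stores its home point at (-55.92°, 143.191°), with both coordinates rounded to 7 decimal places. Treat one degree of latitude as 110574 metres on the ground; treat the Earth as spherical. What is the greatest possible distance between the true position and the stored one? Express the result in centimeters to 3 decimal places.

0.634 centimeters

Rounding to 7 decimal places leaves each coordinate within ±5e-08° of the true value.
N–S: 5e-08° × 110574 m/° = 0.0055287 m.
Longitude error → 5e-08 × 110574 × cos 55.92° = 5e-08 × 110574 × 0.5603 ≈ 0.00309801 m.
Combining orthogonally: (0.0055287² + 0.00309801²)^½ ≈ 0.00633752 m.
That is 0.00633752 m = 0.63375 cm.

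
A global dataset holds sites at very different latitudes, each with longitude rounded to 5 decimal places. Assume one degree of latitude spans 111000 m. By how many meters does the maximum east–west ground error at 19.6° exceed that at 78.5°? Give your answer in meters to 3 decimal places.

Rounding to 5 decimal places leaves the longitude within ±5e-06° of the true value.
At 19.6°: 5e-06° × 111000 × cos 19.6° = 5e-06 × 111000 × 0.9421 ≈ 0.52284 m.
At 78.5°: 5e-06° × 111000 × cos 78.5° = 5e-06 × 111000 × 0.1994 ≈ 0.11065 m.
So the lower-latitude error exceeds the higher by 0.52284 − 0.11065 = 0.41219 m.

0.412 meters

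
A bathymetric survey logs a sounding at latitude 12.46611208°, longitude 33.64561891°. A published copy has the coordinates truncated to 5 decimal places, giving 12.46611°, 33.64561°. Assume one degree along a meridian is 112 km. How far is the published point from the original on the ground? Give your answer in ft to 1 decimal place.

3.3 ft

The latitude changed by +0.00000208° and the longitude by +0.00000891°.
N–S: 0.00000208° × 112000 m/° = 0.23296 m.
East–west at this latitude: 0.00000891° × 112000 × cos 12.4661° ≈ 0.00000891 × 109359 = 0.974393 m.
Combined displacement = (0.23296² + 0.974393²)^½ ≈ 1.00185 m.
In feet: 1.00185 m ÷ 0.3048 ≈ 3.2869 ft.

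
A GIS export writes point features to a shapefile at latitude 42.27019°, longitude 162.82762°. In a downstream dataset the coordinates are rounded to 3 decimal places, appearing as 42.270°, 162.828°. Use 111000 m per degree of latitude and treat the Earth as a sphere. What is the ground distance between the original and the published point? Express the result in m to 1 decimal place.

37.7 m

The latitude changed by +0.00019° and the longitude by -0.00038°.
N–S: 0.00019° × 111000 m/° = 21.09 m.
East–west at this latitude: -0.00038° × 111000 × cos 42.27° ≈ -0.00038 × 82138.2 = -31.2125 m.
Combined displacement = (21.09² + 31.2125²)^½ ≈ 37.6697 m.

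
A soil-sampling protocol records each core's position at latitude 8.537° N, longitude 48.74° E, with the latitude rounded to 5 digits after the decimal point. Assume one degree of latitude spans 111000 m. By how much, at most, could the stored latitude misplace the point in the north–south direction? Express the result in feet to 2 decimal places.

Rounding to 5 decimal places leaves the latitude within ±5e-06° of the true value.
North–south distance: 5e-06° × 111000 m/° = 0.555 m.
In feet: 0.555 m ÷ 0.3048 ≈ 1.8209 ft.

1.82 feet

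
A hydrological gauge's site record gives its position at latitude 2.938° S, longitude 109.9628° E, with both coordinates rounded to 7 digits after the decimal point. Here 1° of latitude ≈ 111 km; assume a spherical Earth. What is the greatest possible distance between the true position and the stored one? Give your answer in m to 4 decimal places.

0.0078 m

Rounding to 7 decimal places leaves each coordinate within ±5e-08° of the true value.
N–S: 5e-08° × 111000 m/° = 0.00555 m.
Longitude error → 5e-08 × 111000 × cos 2.938° = 5e-08 × 111000 × 0.9987 ≈ 0.0055427 m.
Combining orthogonally: (0.00555² + 0.0055427²)^½ ≈ 0.00784373 m.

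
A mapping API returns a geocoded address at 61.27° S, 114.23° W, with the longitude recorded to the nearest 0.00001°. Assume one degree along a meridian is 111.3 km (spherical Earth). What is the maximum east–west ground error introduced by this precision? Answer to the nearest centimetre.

27 centimetres

Rounding to 5 decimal places leaves the longitude within ±5e-06° of the true value.
At latitude 61.27° a degree of longitude spans 111300 m × cos 61.27° = 111300 × 0.4807 ≈ 53500 m.
Maximum E–W displacement: 5e-06 × 53500 = 0.2675 m.
That is 0.2675 m = 26.75 cm.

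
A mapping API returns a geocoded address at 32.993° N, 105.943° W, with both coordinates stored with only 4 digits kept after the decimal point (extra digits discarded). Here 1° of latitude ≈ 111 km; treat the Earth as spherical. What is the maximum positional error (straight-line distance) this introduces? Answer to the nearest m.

Truncating at 4 decimal places can drop up to a full unit in the last place, so each coordinate may be off by as much as 0.0001°.
N–S: 0.0001° × 111000 m/° = 11.1 m.
East–west component at 32.993°: 0.0001° × 111000 × cos 32.993° ≈ 0.0001 × 93099.8 ≈ 9.30998 m.
Combining orthogonally: (11.1² + 9.30998²)^½ ≈ 14.4874 m.

14 m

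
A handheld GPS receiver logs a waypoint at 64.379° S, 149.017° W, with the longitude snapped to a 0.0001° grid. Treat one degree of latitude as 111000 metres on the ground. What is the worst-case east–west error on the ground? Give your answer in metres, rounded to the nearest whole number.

With a 0.0001° grid the true value lies within half a step, ±0.0001°/2 = ±5e-05°, of the stored one.
At latitude 64.379° a degree of longitude spans 111000 m × cos 64.379° = 111000 × 0.4324 ≈ 47998.2 m.
East–west error: 5e-05° × 47998.2 m/° ≈ 2.39991 m.

2 metres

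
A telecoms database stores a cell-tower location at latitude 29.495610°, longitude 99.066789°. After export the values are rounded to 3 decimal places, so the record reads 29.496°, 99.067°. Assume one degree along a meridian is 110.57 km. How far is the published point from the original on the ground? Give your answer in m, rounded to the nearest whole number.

48 m

Δlat = 29.495610 − 29.496 = -0.000390°; Δlon = 99.066789 − 99.067 = -0.000211°.
North–south shift: -0.000390 × 110570 = -43.1223 m.
East–west at this latitude: -0.000211° × 110570 × cos 29.496° ≈ -0.000211 × 96239 = -20.3064 m.
Combined displacement = (43.1223² + 20.3064²)^½ ≈ 47.6643 m.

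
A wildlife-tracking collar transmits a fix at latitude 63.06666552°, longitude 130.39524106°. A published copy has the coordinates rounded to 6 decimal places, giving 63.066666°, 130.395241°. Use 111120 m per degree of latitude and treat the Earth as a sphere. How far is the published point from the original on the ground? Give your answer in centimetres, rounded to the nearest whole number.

5 centimetres

Δlat = 63.06666552 − 63.066666 = -0.00000048°; Δlon = 130.39524106 − 130.395241 = +0.00000006°.
North–south shift: -0.00000048 × 111120 = -0.0533376 m.
East–west at this latitude: 0.00000006° × 111120 × cos 63.0667° ≈ 0.00000006 × 50332.2 = 0.00301993 m.
Combined displacement = (0.0533376² + 0.00301993²)^½ ≈ 0.053423 m.
That is 0.053423 m = 5.3423 cm.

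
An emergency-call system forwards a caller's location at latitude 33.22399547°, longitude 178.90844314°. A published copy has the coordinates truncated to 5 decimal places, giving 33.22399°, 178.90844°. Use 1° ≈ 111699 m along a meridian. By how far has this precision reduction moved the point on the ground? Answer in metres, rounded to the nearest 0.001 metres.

0.678 metres

The latitude changed by +0.00000547° and the longitude by +0.00000314°.
N–S: 0.00000547° × 111699 m/° = 0.610994 m.
East–west at this latitude: 0.00000314° × 111699 × cos 33.224° ≈ 0.00000314 × 93440.1 = 0.293402 m.
Hypotenuse of the two orthogonal shifts: √(0.610994² + 0.293402²) = 0.677789 m.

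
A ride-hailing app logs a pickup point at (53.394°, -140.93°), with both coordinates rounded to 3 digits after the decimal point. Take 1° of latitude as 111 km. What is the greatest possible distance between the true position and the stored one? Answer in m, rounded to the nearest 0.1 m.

64.6 m

Rounding to 3 decimal places leaves each coordinate within ±0.0005° of the true value.
Latitude error → 0.0005 × 111000 = 55.5 m along the meridian.
East–west component at 53.394°: 0.0005° × 111000 × cos 53.394° ≈ 0.0005 × 66190.3 ≈ 33.0951 m.
Worst case both components are at the extreme and orthogonal: √(55.5² + 33.0951²) ≈ 64.6184 m.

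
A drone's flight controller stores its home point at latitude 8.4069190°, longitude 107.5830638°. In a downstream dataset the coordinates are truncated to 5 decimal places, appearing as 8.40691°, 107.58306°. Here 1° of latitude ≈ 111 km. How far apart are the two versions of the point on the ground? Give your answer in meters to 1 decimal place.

The latitude changed by +0.0000090° and the longitude by +0.0000038°.
N–S: 0.0000090° × 111000 m/° = 0.999 m.
E–W at 8.40691°: 0.0000038° × 111000 × cos 8.40691° = 0.0000038 × 111000 × 0.9893 ≈ 0.417268 m.
Distance: √(0.999² + 0.417268²) ≈ 1.08264 m.

1.1 meters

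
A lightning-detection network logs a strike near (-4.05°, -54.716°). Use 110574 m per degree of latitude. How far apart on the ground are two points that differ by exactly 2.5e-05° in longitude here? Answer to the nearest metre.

2.5e-05° of longitude at 4.05° is 2.5e-05 × 110574 × cos 4.05° ≈ 2.5e-05 × 110298 = 2.75745 m.

3 metres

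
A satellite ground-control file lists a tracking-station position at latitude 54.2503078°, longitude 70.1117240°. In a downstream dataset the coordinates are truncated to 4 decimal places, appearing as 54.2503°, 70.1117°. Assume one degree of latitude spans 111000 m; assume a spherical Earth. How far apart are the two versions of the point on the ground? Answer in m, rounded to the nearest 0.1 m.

1.8 m

The latitude changed by +0.0000078° and the longitude by +0.0000240°.
N–S: 0.0000078° × 111000 m/° = 0.8658 m.
East–west at this latitude: 0.0000240° × 111000 × cos 54.2503° ≈ 0.0000240 × 64851.2 = 1.55643 m.
Distance: √(0.8658² + 1.55643²) ≈ 1.78103 m.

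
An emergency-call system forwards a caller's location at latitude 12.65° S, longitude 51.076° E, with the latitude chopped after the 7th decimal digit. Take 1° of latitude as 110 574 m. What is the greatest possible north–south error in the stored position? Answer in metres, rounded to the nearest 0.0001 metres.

Truncating at 7 decimal places can drop up to a full unit in the last place, so the latitude may be off by as much as 1e-07°.
So the N–S error is at most 1e-07 × 110574 = 0.0110574 m.

0.0111 metres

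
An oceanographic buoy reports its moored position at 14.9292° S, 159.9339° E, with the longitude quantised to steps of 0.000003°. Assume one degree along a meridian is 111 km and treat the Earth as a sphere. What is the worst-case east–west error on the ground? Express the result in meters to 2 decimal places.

With a 0.000003° grid the true value lies within half a step, ±0.000003°/2 = ±1.5e-06°, of the stored one.
One degree of longitude at 14.9292° is 111000 × cos 14.9292° ≈ 111000 × 0.9662 = 107253 m.
East–west error: 1.5e-06° × 107253 m/° ≈ 0.16088 m.

0.16 meters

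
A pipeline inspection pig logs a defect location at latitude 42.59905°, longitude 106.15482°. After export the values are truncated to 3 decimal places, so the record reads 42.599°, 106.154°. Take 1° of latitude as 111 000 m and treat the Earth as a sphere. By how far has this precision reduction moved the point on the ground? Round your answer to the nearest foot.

221 feet

Δlat = 42.59905 − 42.599 = +0.00005°; Δlon = 106.15482 − 106.154 = +0.00082°.
North–south shift: 0.00005 × 111000 = 5.55 m.
East–west at this latitude: 0.00082° × 111000 × cos 42.599° ≈ 0.00082 × 81708.1 = 67.0006 m.
Combined displacement = (5.55² + 67.0006²)^½ ≈ 67.2301 m.
Converting: 67.2301 m × 3.2808 ft/m ≈ 220.57 ft.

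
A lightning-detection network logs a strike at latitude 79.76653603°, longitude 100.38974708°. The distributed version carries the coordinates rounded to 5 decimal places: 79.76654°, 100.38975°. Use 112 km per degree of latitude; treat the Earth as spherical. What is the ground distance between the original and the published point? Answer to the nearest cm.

Δlat = 79.76653603 − 79.76654 = -0.00000397°; Δlon = 100.38974708 − 100.38975 = -0.00000292°.
N–S: -0.00000397° × 112000 m/° = -0.44464 m.
E–W at 79.7665°: -0.00000292° × 112000 × cos 79.7665° = -0.00000292 × 112000 × 0.1777 ≈ -0.0581018 m.
Combined displacement = (0.44464² + 0.0581018²)^½ ≈ 0.44842 m.
That is 0.44842 m = 44.842 cm.

45 cm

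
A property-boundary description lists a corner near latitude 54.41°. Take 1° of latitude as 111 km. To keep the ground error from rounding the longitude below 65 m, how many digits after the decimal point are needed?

At 54.41° one degree of longitude covers 111000 × cos 54.41° ≈ 111000 × 0.5820 ≈ 64599.9 m.
N decimal places → at most half a unit in the last place, 0.5 × 10⁻ᴺ° = 64599.9/2 × 10⁻ᴺ m.
Setting 32299.9 × 10⁻ᴺ ≤ 65 gives 10ᴺ ≥ 496.9, i.e. N ≥ 2.70.
N = 2 would give 323 m (too coarse); N = 3 gives 32.3 m ≤ 65 m.

3 decimal places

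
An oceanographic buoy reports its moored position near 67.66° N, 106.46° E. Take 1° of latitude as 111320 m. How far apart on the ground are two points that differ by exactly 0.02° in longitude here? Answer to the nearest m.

At 67.66° a degree of longitude is 111320 × cos 67.66° ≈ 42313 m, so 0.02° corresponds to 846.259 m.

846 m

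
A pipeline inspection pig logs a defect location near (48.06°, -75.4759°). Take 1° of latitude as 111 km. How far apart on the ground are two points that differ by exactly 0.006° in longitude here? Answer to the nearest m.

445 m

One degree of longitude here spans 111000 × cos 48.06° = 111000 × 0.6684 ≈ 74187.1 m; 0.006° of that is 445.122 m.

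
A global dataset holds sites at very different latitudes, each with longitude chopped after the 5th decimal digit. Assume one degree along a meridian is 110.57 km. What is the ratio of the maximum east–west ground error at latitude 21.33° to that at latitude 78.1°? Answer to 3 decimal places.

4.517

Truncating at 5 decimal places can drop up to a full unit in the last place, so the longitude may be off by as much as 1e-05°.
Error at 21.33° = 1e-05° × 110570 × cos 21.33° ≈ 1.1057 × 0.9315 = 1.03 m.
Error at 78.1° = 1e-05° × 110570 × cos 78.1° ≈ 1.1057 × 0.2062 = 0.228 m.
The ratio reduces to cos 21.33° / cos 78.1° = 0.9315/0.2062 ≈ 4.5174.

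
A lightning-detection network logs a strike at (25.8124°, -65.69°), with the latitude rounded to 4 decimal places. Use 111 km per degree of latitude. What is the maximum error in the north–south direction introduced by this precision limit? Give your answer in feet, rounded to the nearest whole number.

Rounding to 4 decimal places leaves the latitude within ±5e-05° of the true value.
North–south distance: 5e-05° × 111000 m/° = 5.55 m.
In feet: 5.55 m ÷ 0.3048 ≈ 18.209 ft.

18 feet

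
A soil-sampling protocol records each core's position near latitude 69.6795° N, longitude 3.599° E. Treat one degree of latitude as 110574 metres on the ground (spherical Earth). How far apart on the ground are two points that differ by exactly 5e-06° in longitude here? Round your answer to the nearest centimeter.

19 centimeters

5e-06° of longitude at 69.6795° is 5e-06 × 110574 × cos 69.6795° ≈ 5e-06 × 38399.2 = 0.191996 m.
That is 0.191996 m = 19.2 cm.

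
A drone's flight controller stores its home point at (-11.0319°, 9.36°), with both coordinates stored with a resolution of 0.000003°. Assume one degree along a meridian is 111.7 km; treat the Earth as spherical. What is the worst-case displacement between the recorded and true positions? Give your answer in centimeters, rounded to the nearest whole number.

With a 0.000003° grid the true value lies within half a step, ±0.000003°/2 = ±1.5e-06°, of the stored one.
North–south component: 1.5e-06° × 111700 = 0.16755 m.
E–W at 11.0319°: 1.5e-06° × 111700 × cos 11.0319° = 1.5e-06 × 111700 × 0.9815 ≈ 0.164454 m.
Worst case both components are at the extreme and orthogonal: √(0.16755² + 0.164454²) ≈ 0.234772 m.
That is 0.234772 m = 23.477 cm.

23 centimeters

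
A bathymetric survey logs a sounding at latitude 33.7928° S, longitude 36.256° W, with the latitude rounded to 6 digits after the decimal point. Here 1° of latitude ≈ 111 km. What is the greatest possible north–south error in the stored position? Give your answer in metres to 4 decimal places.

Rounding to 6 decimal places leaves the latitude within ±5e-07° of the true value.
Along the meridian that is 5e-07° × 111000 m/° = 0.0555 m.

0.0555 metres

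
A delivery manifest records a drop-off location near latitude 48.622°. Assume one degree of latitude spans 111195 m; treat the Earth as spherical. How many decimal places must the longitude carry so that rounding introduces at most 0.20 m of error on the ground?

At 48.622° one degree of longitude covers 111195 × cos 48.622° ≈ 111195 × 0.6610 ≈ 73502.5 m.
N decimal places → at most half a unit in the last place, 0.5 × 10⁻ᴺ° = 73502.5/2 × 10⁻ᴺ m.
Setting 36751.3 × 10⁻ᴺ ≤ 0.20 gives 10ᴺ ≥ 1.838e+05, i.e. N ≥ 5.26.
At 5 places the error can reach 0.368 m, but 6 places keeps it to 0.0368 m.

6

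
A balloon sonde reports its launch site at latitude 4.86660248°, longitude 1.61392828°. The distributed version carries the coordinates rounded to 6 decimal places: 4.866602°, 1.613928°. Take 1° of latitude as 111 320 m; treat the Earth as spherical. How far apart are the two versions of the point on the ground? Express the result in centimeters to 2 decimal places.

6.18 centimeters

Δlat = 4.86660248 − 4.866602 = +0.00000048°; Δlon = 1.61392828 − 1.613928 = +0.00000028°.
North–south shift: 0.00000048 × 111320 = 0.0534336 m.
E–W at 4.8666°: 0.00000028° × 111320 × cos 4.8666° = 0.00000028 × 111320 × 0.9964 ≈ 0.0310572 m.
Hypotenuse of the two orthogonal shifts: √(0.0534336² + 0.0310572²) = 0.0618037 m.
That is 0.0618037 m = 6.1804 cm.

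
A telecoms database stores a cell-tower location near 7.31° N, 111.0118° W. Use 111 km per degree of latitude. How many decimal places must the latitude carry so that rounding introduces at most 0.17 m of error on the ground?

6 decimal places

One degree of latitude covers 111000 m.
Rounding to N decimal places gives at most 0.5 × 10⁻ᴺ degrees of error, i.e. 0.5 × 10⁻ᴺ × 111000 m.
Need 0.5 × 111000 × 10⁻ᴺ ≤ 0.17 → 10⁻ᴺ ≤ 3.063e-06, so N ≥ 5.51.
N = 5 would give 0.555 m (too coarse); N = 6 gives 0.0555 m ≤ 0.17 m.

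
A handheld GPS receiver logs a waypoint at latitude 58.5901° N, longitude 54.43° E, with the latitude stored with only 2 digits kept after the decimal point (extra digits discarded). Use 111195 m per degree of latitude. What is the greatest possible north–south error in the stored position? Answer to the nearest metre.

Truncating at 2 decimal places can drop up to a full unit in the last place, so the latitude may be off by as much as 0.01°.
North–south distance: 0.01° × 111195 m/° = 1111.95 m.

1112 metres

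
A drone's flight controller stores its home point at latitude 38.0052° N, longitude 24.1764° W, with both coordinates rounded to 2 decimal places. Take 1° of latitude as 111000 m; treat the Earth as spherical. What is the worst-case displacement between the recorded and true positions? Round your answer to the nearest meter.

707 meters

Rounding to 2 decimal places leaves each coordinate within ±0.005° of the true value.
N–S: 0.005° × 111000 m/° = 555 m.
E–W at 38.0052°: 0.005° × 111000 × cos 38.0052° = 0.005 × 111000 × 0.7880 ≈ 437.315 m.
Worst case both components are at the extreme and orthogonal: √(555² + 437.315²) ≈ 706.59 m.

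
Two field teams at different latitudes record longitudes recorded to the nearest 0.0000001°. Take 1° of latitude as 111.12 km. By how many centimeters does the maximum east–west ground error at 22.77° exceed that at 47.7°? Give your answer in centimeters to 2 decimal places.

Rounding to 7 decimal places leaves the longitude within ±5e-08° of the true value.
Error at 22.77° = 5e-08° × 111120 × cos 22.77° ≈ 0.005556 × 0.9221 = 0.005123 m.
At 47.7°: 5e-08° × 111120 × cos 47.7° = 5e-08 × 111120 × 0.6730 ≈ 0.0037393 m.
Difference: 0.005123 − 0.0037393 = 0.0013837 m.
That is 0.00138374 m = 0.13837 cm.

0.14 centimeters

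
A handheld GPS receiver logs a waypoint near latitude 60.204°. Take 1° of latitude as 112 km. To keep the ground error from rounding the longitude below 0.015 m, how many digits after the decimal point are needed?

7

At 60.204° one degree of longitude covers 112000 × cos 60.204° ≈ 112000 × 0.4969 ≈ 55654.3 m.
Rounding to N decimal places gives at most 0.5 × 10⁻ᴺ degrees of error, i.e. 0.5 × 10⁻ᴺ × 55654.3 m.
Setting 27827.1 × 10⁻ᴺ ≤ 0.015 gives 10ᴺ ≥ 1.855e+06, i.e. N ≥ 6.27.
N = 6 would give 0.0278 m (too coarse); N = 7 gives 0.00278 m ≤ 0.015 m.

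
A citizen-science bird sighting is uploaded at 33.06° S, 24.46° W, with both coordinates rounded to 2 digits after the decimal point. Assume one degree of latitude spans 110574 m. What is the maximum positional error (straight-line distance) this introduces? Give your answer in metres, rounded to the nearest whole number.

721 metres

Rounding to 2 decimal places leaves each coordinate within ±0.005° of the true value.
Latitude error → 0.005 × 110574 = 552.87 m along the meridian.
East–west component at 33.06°: 0.005° × 110574 × cos 33.06° ≈ 0.005 × 92672 ≈ 463.36 m.
Worst case both components are at the extreme and orthogonal: √(552.87² + 463.36²) ≈ 721.365 m.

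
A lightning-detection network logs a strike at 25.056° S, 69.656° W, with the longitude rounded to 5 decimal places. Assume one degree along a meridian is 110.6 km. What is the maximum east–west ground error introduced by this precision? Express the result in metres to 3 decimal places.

Rounding to 5 decimal places leaves the longitude within ±5e-06° of the true value.
At latitude 25.056° a degree of longitude spans 110600 m × cos 25.056° = 110600 × 0.9059 ≈ 100192 m.
So at most 5e-06° × 100192 ≈ 0.50096 m east–west.

0.501 metres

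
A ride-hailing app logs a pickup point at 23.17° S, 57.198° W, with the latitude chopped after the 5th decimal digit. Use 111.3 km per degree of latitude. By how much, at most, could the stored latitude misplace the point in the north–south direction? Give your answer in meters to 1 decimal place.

1.1 meters

Truncating at 5 decimal places can drop up to a full unit in the last place, so the latitude may be off by as much as 1e-05°.
So the N–S error is at most 1e-05 × 111300 = 1.113 m.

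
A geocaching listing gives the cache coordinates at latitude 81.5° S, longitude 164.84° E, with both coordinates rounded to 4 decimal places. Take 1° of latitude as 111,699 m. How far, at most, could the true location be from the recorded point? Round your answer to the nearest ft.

19 ft

Rounding to 4 decimal places leaves each coordinate within ±5e-05° of the true value.
Latitude error → 5e-05 × 111699 = 5.58495 m along the meridian.
Longitude error → 5e-05 × 111699 × cos 81.5° = 5e-05 × 111699 × 0.1478 ≈ 0.825508 m.
Combining orthogonally: (5.58495² + 0.825508²)^½ ≈ 5.64563 m.
Converting: 5.64563 m × 3.2808 ft/m ≈ 18.522 ft.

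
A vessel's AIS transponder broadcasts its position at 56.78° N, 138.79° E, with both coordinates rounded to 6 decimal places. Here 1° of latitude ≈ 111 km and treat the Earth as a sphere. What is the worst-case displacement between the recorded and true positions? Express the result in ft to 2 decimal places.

Rounding to 6 decimal places leaves each coordinate within ±5e-07° of the true value.
Latitude error → 5e-07 × 111000 = 0.0555 m along the meridian.
E–W at 56.78°: 5e-07° × 111000 × cos 56.78° = 5e-07 × 111000 × 0.5479 ≈ 0.030406 m.
Worst case both components are at the extreme and orthogonal: √(0.0555² + 0.030406²) ≈ 0.0632833 m.
Converting: 0.0632833 m × 3.2808 ft/m ≈ 0.20762 ft.

0.21 ft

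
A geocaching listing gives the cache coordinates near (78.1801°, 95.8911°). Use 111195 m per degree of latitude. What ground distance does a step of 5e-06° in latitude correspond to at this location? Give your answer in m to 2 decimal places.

5e-06° × 111195 m/° = 0.555975 m.

0.56 m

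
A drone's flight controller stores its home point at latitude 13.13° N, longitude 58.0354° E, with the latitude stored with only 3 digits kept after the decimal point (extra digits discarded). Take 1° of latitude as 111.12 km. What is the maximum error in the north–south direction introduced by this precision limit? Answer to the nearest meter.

Truncating at 3 decimal places can drop up to a full unit in the last place, so the latitude may be off by as much as 0.001°.
North–south distance: 0.001° × 111120 m/° = 111.12 m.

111 meters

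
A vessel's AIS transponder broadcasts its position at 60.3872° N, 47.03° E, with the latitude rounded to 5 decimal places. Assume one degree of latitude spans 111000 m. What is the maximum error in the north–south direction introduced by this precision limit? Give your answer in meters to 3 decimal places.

0.555 meters

Rounding to 5 decimal places leaves the latitude within ±5e-06° of the true value.
So the N–S error is at most 5e-06 × 111000 = 0.555 m.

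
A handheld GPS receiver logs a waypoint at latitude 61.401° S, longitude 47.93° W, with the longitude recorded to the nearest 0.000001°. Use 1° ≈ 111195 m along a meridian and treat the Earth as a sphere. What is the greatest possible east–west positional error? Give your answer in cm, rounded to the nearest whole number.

Rounding to 6 decimal places leaves the longitude within ±5e-07° of the true value.
Parallels shrink by cos φ, so at 61.401° a degree of longitude is 111195 × 0.4787 ≈ 53226.4 m.
So at most 5e-07° × 53226.4 ≈ 0.0266132 m east–west.
That is 0.0266132 m = 2.6613 cm.

3 cm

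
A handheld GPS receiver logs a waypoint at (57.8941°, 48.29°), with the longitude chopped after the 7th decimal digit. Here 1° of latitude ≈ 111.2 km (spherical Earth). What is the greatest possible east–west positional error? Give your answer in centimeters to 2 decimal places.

Truncating at 7 decimal places can drop up to a full unit in the last place, so the longitude may be off by as much as 1e-07°.
Parallels shrink by cos φ, so at 57.8941° a degree of longitude is 111200 × 0.5315 ≈ 59101.2 m.
So at most 1e-07° × 59101.2 ≈ 0.00591012 m east–west.
That is 0.00591012 m = 0.59101 cm.

0.59 centimeters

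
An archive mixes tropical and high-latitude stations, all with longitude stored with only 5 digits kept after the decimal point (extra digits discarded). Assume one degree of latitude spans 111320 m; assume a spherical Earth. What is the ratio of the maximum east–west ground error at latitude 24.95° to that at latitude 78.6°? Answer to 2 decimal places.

Truncating at 5 decimal places can drop up to a full unit in the last place, so the longitude may be off by as much as 1e-05°.
At 24.95°: 1e-05° × 111320 × cos 24.95° = 1e-05 × 111320 × 0.9067 ≈ 1.0093 m.
Error at 78.6° = 1e-05° × 111320 × cos 78.6° ≈ 1.1132 × 0.1977 = 0.22003 m.
Ratio: 1.0093 / 0.22003 = cos 24.95° / cos 78.6° ≈ 4.5871.

4.59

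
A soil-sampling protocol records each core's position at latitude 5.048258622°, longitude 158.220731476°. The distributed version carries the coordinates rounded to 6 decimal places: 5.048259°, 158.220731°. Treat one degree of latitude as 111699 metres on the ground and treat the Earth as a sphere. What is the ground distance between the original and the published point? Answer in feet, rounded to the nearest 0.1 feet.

0.2 feet

Δlat = 5.048258622 − 5.048259 = -0.000000378°; Δlon = 158.220731476 − 158.220731 = +0.000000476°.
North–south shift: -0.000000378 × 111699 = -0.0422222 m.
E–W at 5.04826°: 0.000000476° × 111699 × cos 5.04826° = 0.000000476 × 111699 × 0.9961 ≈ 0.0529625 m.
Combined displacement = (0.0422222² + 0.0529625²)^½ ≈ 0.0677329 m.
Converting: 0.0677329 m × 3.2808 ft/m ≈ 0.22222 ft.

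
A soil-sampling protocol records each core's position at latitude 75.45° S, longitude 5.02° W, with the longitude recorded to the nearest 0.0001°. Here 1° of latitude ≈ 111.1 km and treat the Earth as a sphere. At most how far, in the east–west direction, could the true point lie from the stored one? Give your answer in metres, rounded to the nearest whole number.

Rounding to 4 decimal places leaves the longitude within ±5e-05° of the true value.
One degree of longitude at 75.45° is 111100 × cos 75.45° ≈ 111100 × 0.2512 = 27911.1 m.
East–west error: 5e-05° × 27911.1 m/° ≈ 1.39555 m.

1 metres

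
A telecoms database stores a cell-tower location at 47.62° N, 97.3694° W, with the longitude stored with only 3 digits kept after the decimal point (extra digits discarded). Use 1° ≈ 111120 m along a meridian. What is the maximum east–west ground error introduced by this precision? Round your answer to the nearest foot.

Truncating at 3 decimal places can drop up to a full unit in the last place, so the longitude may be off by as much as 0.001°.
Parallels shrink by cos φ, so at 47.62° a degree of longitude is 111120 × 0.6740 ≈ 74899.8 m.
East–west error: 0.001° × 74899.8 m/° ≈ 74.8998 m.
In feet: 74.8998 m ÷ 0.3048 ≈ 245.73 ft.

246 feet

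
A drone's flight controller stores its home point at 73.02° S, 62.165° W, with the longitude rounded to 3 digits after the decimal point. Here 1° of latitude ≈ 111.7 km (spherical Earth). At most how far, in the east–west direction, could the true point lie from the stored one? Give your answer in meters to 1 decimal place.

Rounding to 3 decimal places leaves the longitude within ±0.0005° of the true value.
Parallels shrink by cos φ, so at 73.02° a degree of longitude is 111700 × 0.2920 ≈ 32620.6 m.
Maximum E–W displacement: 0.0005 × 32620.6 = 16.3103 m.

16.3 meters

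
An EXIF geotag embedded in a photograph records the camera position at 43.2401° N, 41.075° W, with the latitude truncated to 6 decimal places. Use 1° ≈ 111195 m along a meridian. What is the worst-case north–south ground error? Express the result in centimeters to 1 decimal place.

11.1 centimeters

Truncating at 6 decimal places can drop up to a full unit in the last place, so the latitude may be off by as much as 1e-06°.
So the N–S error is at most 1e-06 × 111195 = 0.111195 m.
That is 0.111195 m = 11.119 cm.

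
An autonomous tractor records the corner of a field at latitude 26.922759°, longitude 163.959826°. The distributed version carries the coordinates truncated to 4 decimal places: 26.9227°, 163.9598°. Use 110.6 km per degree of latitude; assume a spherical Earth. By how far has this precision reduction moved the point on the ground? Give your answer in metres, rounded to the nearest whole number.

The latitude changed by +0.000059° and the longitude by +0.000026°.
North–south shift: 0.000059 × 110600 = 6.5254 m.
E–W at 26.9227°: 0.000026° × 110600 × cos 26.9227° = 0.000026 × 110600 × 0.8916 ≈ 2.56394 m.
Hypotenuse of the two orthogonal shifts: √(6.5254² + 2.56394²) = 7.01104 m.

7 metres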